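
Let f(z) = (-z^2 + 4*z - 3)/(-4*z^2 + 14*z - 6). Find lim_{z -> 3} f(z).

1/5

At z = 3 both the top and bottom vanish — a removable singularity. Factoring out (z - 3) from each leaves (1 - z)/(2 - 4*z), which at z = 3 equals 1/5.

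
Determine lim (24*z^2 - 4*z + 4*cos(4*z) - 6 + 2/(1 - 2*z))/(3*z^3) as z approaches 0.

Substitution gives 0/0; apply L'Hôpital's rule 3 times.
After differentiating numerator and denominator 3 times the quotient is (256*sin(4*z) + 96/(2*z - 1)^4)/(18); at z = 0 this is 16/3.

16/3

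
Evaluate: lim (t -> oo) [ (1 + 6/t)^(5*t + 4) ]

e^(30)

Let L be the limit and take ln: ln L = lim (5t + 4)·ln(1 + 6/t) = lim (5t + 4)·(6/t + O(1/t²)) = 30.
Hence L = e^(30).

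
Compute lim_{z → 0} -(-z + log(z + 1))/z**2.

1/2

Direct substitution gives 0/0.
Apply L'Hôpital: lim (-1 + 1/(z + 1))/(-2*z), still 0/0.
After 2 applications of L'Hôpital's rule the quotient is (-1/(z + 1)^2)/(-2); substituting z = 0 gives 1/2.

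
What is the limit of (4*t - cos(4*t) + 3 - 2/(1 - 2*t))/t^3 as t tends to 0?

-16

Substitution gives 0/0; apply L'Hôpital's rule 3 times.
After differentiating numerator and denominator 3 times the quotient is (-64*sin(4*t) - 96/(2*t - 1)^4)/(6); at t = 0 this is -16.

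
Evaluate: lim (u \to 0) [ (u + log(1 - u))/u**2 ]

-1/2

Direct substitution gives 0/0.
Apply L'Hôpital: lim (1 - 1/(1 - u))/(2*u), still 0/0.
After 2 applications of L'Hôpital's rule the quotient is (-1/(1 - u)^2)/(2); substituting u = 0 gives -1/2.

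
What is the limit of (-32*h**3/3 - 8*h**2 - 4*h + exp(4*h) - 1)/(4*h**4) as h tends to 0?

8/3

Direct substitution gives 0/0.
Apply L'Hôpital: lim (-32*h^2 - 16*h + 4*e^(4*h) - 4)/(16*h^3), still 0/0.
Apply L'Hôpital: lim (-64*h + 16*e^(4*h) - 16)/(48*h^2), still 0/0.
Apply L'Hôpital: lim (64*e^(4*h) - 64)/(96*h), still 0/0.
After 4 applications of L'Hôpital's rule the quotient is (256*e^(4*h))/(96); substituting h = 0 gives 8/3.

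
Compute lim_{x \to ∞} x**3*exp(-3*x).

Write as x^3/e^{3x}, an ∞/∞ form.
Exponential growth dominates any polynomial, so repeated L'Hôpital (or the standard result) gives 0.

0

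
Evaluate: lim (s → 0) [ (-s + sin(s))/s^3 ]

-1/6

Direct substitution gives 0/0.
Apply L'Hôpital: lim (cos(s) - 1)/(3*s^2), still 0/0.
Apply L'Hôpital: lim (-sin(s))/(6*s), still 0/0.
After 3 applications of L'Hôpital's rule the quotient is (-cos(s))/(6); substituting s = 0 gives -1/6.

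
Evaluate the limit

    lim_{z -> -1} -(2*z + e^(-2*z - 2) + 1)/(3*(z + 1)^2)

Direct substitution gives 0/0.
Apply L'Hôpital: lim (2 - 2*e^(-2*z - 2))/(-6*z - 6), still 0/0.
After 2 applications of L'Hôpital's rule the quotient is (4*e^(-2*z - 2))/(-6); substituting z = -1 gives -2/3.

-2/3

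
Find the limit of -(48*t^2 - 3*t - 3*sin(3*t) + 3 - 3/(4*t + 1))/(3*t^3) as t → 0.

-137/2

Substitution gives 0/0; apply L'Hôpital's rule 3 times.
After differentiating numerator and denominator 3 times the quotient is (81*cos(3*t) + 1152/(4*t + 1)^4)/(-18); at t = 0 this is -137/2.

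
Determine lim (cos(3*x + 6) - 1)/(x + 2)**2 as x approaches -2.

Direct substitution gives 0/0.
Apply L'Hôpital: lim (-3*sin(3*x + 6))/(2*x + 4), still 0/0.
After 2 applications of L'Hôpital's rule the quotient is (-9*cos(3*x + 6))/(2); substituting x = -2 gives -9/2.

-9/2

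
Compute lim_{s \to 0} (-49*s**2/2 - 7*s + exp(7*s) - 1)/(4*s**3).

Direct substitution gives 0/0.
Apply L'Hôpital: lim (-49*s + 7*e^(7*s) - 7)/(12*s^2), still 0/0.
Apply L'Hôpital: lim (49*e^(7*s) - 49)/(24*s), still 0/0.
After 3 applications of L'Hôpital's rule the quotient is (343*e^(7*s))/(24); substituting s = 0 gives 343/24.

343/24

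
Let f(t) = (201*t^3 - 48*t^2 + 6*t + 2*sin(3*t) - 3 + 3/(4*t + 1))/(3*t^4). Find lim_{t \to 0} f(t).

256

Substitution gives 0/0 (the numerator vanishes to order 4).
Expand each term to order t^4: the coefficient of t^4 in 2·sin(3t) is 0 and in 3·1/(1 + 4t) is 768.
Lower-order terms cancel with the polynomial part, so the numerator is (768)·t^4 + o(t^4), and the limit is (768)/(3) = 256.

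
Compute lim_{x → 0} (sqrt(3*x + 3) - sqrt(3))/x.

Substitution gives 0/0. Multiply numerator and denominator by the conjugate √(3 + 3x) + √3.
The numerator becomes (3 + 3x) − 3 = 3x, so the expression simplifies to 3/(√(3 + 3x) + √3).
Letting x → 0 gives 3/(2√3) = √(3)/2.

√(3)/2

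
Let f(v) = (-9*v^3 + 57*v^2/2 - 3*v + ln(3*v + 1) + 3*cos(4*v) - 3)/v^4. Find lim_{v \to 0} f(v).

47/4

Substitution gives 0/0 (the numerator vanishes to order 4).
Expand each term to order v^4: the coefficient of v^4 in ln(1 + 3v) is -81/4 and in 3·cos(4v) is 32.
Lower-order terms cancel with the polynomial part, so the numerator is (47/4)·v^4 + o(v^4), and the limit is (47/4)/(1) = 47/4.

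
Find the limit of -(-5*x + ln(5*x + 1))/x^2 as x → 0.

25/2

Direct substitution gives 0/0.
Apply L'Hôpital: lim (-5 + 5/(5*x + 1))/(-2*x), still 0/0.
After 2 applications of L'Hôpital's rule the quotient is (-25/(5*x + 1)^2)/(-2); substituting x = 0 gives 25/2.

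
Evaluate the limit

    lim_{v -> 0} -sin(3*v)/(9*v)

Substitution gives 0/0.
Write it as (3/(-9))·sin(3v)/(3v); since sin(u)/u → 1, the limit is -1/3.

-1/3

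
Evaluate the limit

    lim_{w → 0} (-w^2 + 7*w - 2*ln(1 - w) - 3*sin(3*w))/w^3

Substitution gives 0/0; apply L'Hôpital's rule 3 times.
After differentiating numerator and denominator 3 times the quotient is (81*cos(3*w) - 4/(w - 1)^3)/(6); at w = 0 this is 85/6.

85/6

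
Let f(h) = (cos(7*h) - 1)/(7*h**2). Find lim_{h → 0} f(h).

Direct substitution gives 0/0.
Apply L'Hôpital: lim (-7*sin(7*h))/(14*h), still 0/0.
After 2 applications of L'Hôpital's rule the quotient is (-49*cos(7*h))/(14); substituting h = 0 gives -7/2.

-7/2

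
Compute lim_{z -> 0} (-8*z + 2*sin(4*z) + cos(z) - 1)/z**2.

Substitution gives 0/0 (the numerator vanishes to order 2).
Expand each term to order z^2: the coefficient of z^2 in cos(z) is -1/2 and in 2·sin(4z) is 0.
Lower-order terms cancel with the polynomial part, so the numerator is (-1/2)·z^2 + o(z^2), and the limit is (-1/2)/(1) = -1/2.

-1/2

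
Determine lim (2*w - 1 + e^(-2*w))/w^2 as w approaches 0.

2

Direct substitution gives 0/0.
Apply L'Hôpital: lim (2 - 2*e^(-2*w))/(2*w), still 0/0.
After 2 applications of L'Hôpital's rule the quotient is (4*e^(-2*w))/(2); substituting w = 0 gives 2.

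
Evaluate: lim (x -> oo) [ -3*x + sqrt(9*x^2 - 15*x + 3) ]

-5/2

This has the form ∞ − ∞. Multiply and divide by the conjugate √(9*x^2 - 15*x + 3) + 3x.
That gives (-15x + 3) / (√(9*x^2 - 15*x + 3) + 3x).
Divide numerator and denominator by x: the limit is -15/(2·3) = -5/2.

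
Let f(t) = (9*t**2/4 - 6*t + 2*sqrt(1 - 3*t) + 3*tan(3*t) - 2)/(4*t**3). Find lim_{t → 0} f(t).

189/32

Substitution gives 0/0 (the numerator vanishes to order 3).
Expand each term to order t^3: the coefficient of t^3 in 3·tan(3t) is 27 and in 2·√(1 - 3t) is -27/8.
Lower-order terms cancel with the polynomial part, so the numerator is (189/8)·t^3 + o(t^3), and the limit is (189/8)/(4) = 189/32.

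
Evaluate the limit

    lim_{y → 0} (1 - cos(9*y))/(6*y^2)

Substitution gives 0/0.
Use (1 − cos u)/u² → 1/2 with u = 9y: the limit is 9²/(2·6) = 27/4.

27/4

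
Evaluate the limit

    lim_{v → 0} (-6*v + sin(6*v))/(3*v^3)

-12

Direct substitution gives 0/0.
Apply L'Hôpital: lim (6*cos(6*v) - 6)/(9*v^2), still 0/0.
Apply L'Hôpital: lim (-36*sin(6*v))/(18*v), still 0/0.
After 3 applications of L'Hôpital's rule the quotient is (-216*cos(6*v))/(18); substituting v = 0 gives -12.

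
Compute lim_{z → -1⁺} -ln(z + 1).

∞

As z → -1⁺, z + 1 → 0⁺ and ln(z + 1) → −∞.
Multiplying by -1 gives ∞.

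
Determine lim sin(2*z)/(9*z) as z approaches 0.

2/9

Substitution gives 0/0.
Write it as (2/9)·sin(2z)/(2z); since sin(u)/u → 1, the limit is 2/9.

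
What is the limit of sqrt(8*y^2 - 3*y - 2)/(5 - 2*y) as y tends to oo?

For large |y|, √(8*y^2 - 3*y - 2) ≈ √8·|y| and the denominator ≈ -2y.
Since y → +∞, |y| = y, giving √8/(-2) = -√(2).

-√(2)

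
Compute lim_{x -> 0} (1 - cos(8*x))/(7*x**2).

Substitution gives 0/0.
Use (1 − cos u)/u² → 1/2 with u = 8x: the limit is 8²/(2·7) = 32/7.

32/7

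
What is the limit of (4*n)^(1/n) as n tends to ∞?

Base → ∞ and exponent → 0: an ∞^0 form.
Take logs: (1/n)·ln(4·n^1) = (ln 4 + 1·ln n)/n → 0.
So the limit is e^0 = 1.

1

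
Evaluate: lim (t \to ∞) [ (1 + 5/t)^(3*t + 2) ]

Let L be the limit and take ln: ln L = lim (3t + 2)·ln(1 + 5/t) = lim (3t + 2)·(5/t + O(1/t²)) = 15.
Hence L = e^(15).

e^(15)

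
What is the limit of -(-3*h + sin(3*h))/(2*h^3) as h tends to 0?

9/4

Direct substitution gives 0/0.
Apply L'Hôpital: lim (3*cos(3*h) - 3)/(-6*h^2), still 0/0.
Apply L'Hôpital: lim (-9*sin(3*h))/(-12*h), still 0/0.
After 3 applications of L'Hôpital's rule the quotient is (-27*cos(3*h))/(-12); substituting h = 0 gives 9/4.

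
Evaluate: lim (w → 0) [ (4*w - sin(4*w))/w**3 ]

Direct substitution gives 0/0.
Apply L'Hôpital: lim (4 - 4*cos(4*w))/(3*w^2), still 0/0.
Apply L'Hôpital: lim (16*sin(4*w))/(6*w), still 0/0.
After 3 applications of L'Hôpital's rule the quotient is (64*cos(4*w))/(6); substituting w = 0 gives 32/3.

32/3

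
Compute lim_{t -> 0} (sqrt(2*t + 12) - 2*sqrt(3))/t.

√(3)/6

Substitution gives 0/0. Multiply numerator and denominator by the conjugate √(12 + 2t) + √12.
The numerator becomes (12 + 2t) − 12 = 2t, so the expression simplifies to 2/(√(12 + 2t) + √12).
Letting t → 0 gives 2/(2√12) = √(3)/6.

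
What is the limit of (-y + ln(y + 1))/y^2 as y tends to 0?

-1/2

Direct substitution gives 0/0.
Apply L'Hôpital: lim (-1 + 1/(y + 1))/(2*y), still 0/0.
After 2 applications of L'Hôpital's rule the quotient is (-1/(y + 1)^2)/(2); substituting y = 0 gives -1/2.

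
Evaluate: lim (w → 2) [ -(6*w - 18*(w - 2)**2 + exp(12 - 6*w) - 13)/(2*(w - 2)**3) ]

Direct substitution gives 0/0.
Apply L'Hôpital: lim (-36*w - 6*e^(12 - 6*w) + 78)/(-6*(w - 2)^2), still 0/0.
Apply L'Hôpital: lim (36*e^(12 - 6*w) - 36)/(24 - 12*w), still 0/0.
After 3 applications of L'Hôpital's rule the quotient is (-216*e^(12 - 6*w))/(-12); substituting w = 2 gives 18.

18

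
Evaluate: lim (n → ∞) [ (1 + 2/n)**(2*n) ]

Let L be the limit and take ln: ln L = lim (2n)·ln(1 + 2/n) = lim (2n)·(2/n + O(1/n²)) = 4.
Hence L = e^(4).

e^(4)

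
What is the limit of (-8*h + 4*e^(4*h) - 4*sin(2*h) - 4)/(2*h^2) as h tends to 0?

16

Substitution gives 0/0 (the numerator vanishes to order 2).
Expand each term to order h^2: the coefficient of h^2 in 4·e^(4h) is 32 and in -4·sin(2h) is 0.
Lower-order terms cancel with the polynomial part, so the numerator is (32)·h^2 + o(h^2), and the limit is (32)/(2) = 16.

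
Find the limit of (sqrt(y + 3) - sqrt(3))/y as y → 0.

Substitution gives 0/0. Multiply numerator and denominator by the conjugate √(3 + y) + √3.
The numerator becomes (3 + y) − 3 = y, so the expression simplifies to 1/(√(3 + y) + √3).
Letting y → 0 gives 1/(2√3) = √(3)/6.

√(3)/6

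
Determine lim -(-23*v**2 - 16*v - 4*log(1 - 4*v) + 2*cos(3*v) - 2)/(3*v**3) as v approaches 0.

-256/9

Substitution gives 0/0; apply L'Hôpital's rule 3 times.
After differentiating numerator and denominator 3 times the quotient is (54*sin(3*v) - 512/(4*v - 1)^3)/(-18); at v = 0 this is -256/9.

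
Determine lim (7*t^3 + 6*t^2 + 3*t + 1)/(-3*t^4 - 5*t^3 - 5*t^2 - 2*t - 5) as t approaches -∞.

The denominator has degree 4 and the numerator degree 3. Dividing numerator and denominator by t^4 sends every term to 0 except the leading denominator term, so the limit is 0.

0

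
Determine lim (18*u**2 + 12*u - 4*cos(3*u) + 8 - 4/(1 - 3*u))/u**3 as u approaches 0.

-108

Substitution gives 0/0 (the numerator vanishes to order 3).
Expand each term to order u^3: the coefficient of u^3 in -4·1/(1 - 3u) is -108 and in -4·cos(3u) is 0.
Lower-order terms cancel with the polynomial part, so the numerator is (-108)·u^3 + o(u^3), and the limit is (-108)/(1) = -108.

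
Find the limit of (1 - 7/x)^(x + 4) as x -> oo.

e^(-7)

The base → 1 and the exponent → ∞: a 1^∞ form.
Take logarithms: (x + 4)·ln(1 - 7/x). Since ln(1+u) ~ u for small u, this behaves like (x)·(-7/x) → -7.
So the limit is e^(-7).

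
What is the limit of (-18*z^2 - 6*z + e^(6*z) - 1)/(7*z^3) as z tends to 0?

Direct substitution gives 0/0.
Apply L'Hôpital: lim (-36*z + 6*e^(6*z) - 6)/(21*z^2), still 0/0.
Apply L'Hôpital: lim (36*e^(6*z) - 36)/(42*z), still 0/0.
After 3 applications of L'Hôpital's rule the quotient is (216*e^(6*z))/(42); substituting z = 0 gives 36/7.

36/7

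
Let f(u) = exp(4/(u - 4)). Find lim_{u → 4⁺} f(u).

As u → 4⁺, 4/(u - 4) → +∞, so e^(4/(u - 4)) → ∞.

∞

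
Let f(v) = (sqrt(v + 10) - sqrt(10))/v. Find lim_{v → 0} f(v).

√(10)/20

Substitution gives 0/0. Multiply numerator and denominator by the conjugate √(10 + v) + √10.
The numerator becomes (10 + v) − 10 = v, so the expression simplifies to 1/(√(10 + v) + √10).
Letting v → 0 gives 1/(2√10) = √(10)/20.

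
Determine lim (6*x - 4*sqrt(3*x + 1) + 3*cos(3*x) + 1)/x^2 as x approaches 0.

-9

Substitution gives 0/0; apply L'Hôpital's rule 2 times.
After differentiating numerator and denominator 2 times the quotient is (-27*cos(3*x) + 9/(3*x + 1)^(3/2))/(2); at x = 0 this is -9.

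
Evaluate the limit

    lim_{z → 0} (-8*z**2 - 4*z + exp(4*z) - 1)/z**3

32/3

Direct substitution gives 0/0.
Apply L'Hôpital: lim (-16*z + 4*e^(4*z) - 4)/(3*z^2), still 0/0.
Apply L'Hôpital: lim (16*e^(4*z) - 16)/(6*z), still 0/0.
After 3 applications of L'Hôpital's rule the quotient is (64*e^(4*z))/(6); substituting z = 0 gives 32/3.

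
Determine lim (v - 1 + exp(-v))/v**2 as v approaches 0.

Direct substitution gives 0/0.
Apply L'Hôpital: lim (1 - e^(-v))/(2*v), still 0/0.
After 2 applications of L'Hôpital's rule the quotient is (e^(-v))/(2); substituting v = 0 gives 1/2.

1/2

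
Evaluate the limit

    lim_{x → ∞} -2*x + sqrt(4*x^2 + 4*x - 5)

An ∞ − ∞ form. Rationalising with the conjugate, the difference becomes (4x - 5) / (√(4*x^2 + 4*x - 5) + 2x).
For large x the denominator behaves like 2·2x, so the quotient tends to 4/4 = 1.

1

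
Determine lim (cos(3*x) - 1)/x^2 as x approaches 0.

-9/2

Direct substitution gives 0/0.
Apply L'Hôpital: lim (-3*sin(3*x))/(2*x), still 0/0.
After 2 applications of L'Hôpital's rule the quotient is (-9*cos(3*x))/(2); substituting x = 0 gives -9/2.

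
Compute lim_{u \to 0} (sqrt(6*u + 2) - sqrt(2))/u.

3*√(2)/2

Substitution gives 0/0. Multiply numerator and denominator by the conjugate √(2 + 6u) + √2.
The numerator becomes (2 + 6u) − 2 = 6u, so the expression simplifies to 6/(√(2 + 6u) + √2).
Letting u → 0 gives 6/(2√2) = 3*√(2)/2.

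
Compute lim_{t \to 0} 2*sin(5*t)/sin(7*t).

10/7

Substitution gives 0/0.
Divide numerator and denominator by t: sin(5t)/t → 5 and sin(7t)/t → 7, so the limit is 2·5/7 = 10/7.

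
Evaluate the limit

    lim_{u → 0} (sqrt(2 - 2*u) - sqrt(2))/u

A 0/0 form; rationalise with √(2 - 2u) + √2. This collapses the numerator to -2u, leaving -2/(√(2 - 2u) + √2) → -2/(2√2) = -√(2)/2.

-√(2)/2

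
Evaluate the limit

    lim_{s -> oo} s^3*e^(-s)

Write as s^3/e^{1s}, an ∞/∞ form.
Exponential growth dominates any polynomial, so repeated L'Hôpital (or the standard result) gives 0.

0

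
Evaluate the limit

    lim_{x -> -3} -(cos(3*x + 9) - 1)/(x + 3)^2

9/2

Direct substitution gives 0/0.
Apply L'Hôpital: lim (-3*sin(3*x + 9))/(-2*x - 6), still 0/0.
After 2 applications of L'Hôpital's rule the quotient is (-9*cos(3*x + 9))/(-2); substituting x = -3 gives 9/2.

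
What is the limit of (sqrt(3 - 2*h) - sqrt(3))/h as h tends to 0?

A 0/0 form; rationalise with √(3 - 2h) + √3. This collapses the numerator to -2h, leaving -2/(√(3 - 2h) + √3) → -2/(2√3) = -√(3)/3.

-√(3)/3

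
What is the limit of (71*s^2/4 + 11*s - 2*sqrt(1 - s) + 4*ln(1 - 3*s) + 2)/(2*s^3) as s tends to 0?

-287/16

Substitution gives 0/0; apply L'Hôpital's rule 3 times.
After differentiating numerator and denominator 3 times the quotient is (216/(3*s - 1)^3 + 3/(4*(1 - s)^(5/2)))/(12); at s = 0 this is -287/16.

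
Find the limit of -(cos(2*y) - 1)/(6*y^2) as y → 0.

Direct substitution gives 0/0.
Apply L'Hôpital: lim (-2*sin(2*y))/(-12*y), still 0/0.
After 2 applications of L'Hôpital's rule the quotient is (-4*cos(2*y))/(-12); substituting y = 0 gives 1/3.

1/3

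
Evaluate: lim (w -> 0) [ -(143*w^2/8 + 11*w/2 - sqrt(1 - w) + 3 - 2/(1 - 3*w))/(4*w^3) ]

Substitution gives 0/0 (the numerator vanishes to order 3).
Expand each term to order w^3: the coefficient of w^3 in -2·1/(1 - 3w) is -54 and in −√(1 - w) is 1/16.
Lower-order terms cancel with the polynomial part, so the numerator is (-863/16)·w^3 + o(w^3), and the limit is (-863/16)/(-4) = 863/64.

863/64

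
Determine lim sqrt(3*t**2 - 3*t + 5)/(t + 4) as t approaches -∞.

-√(3)

For large |t|, √(3*t^2 - 3*t + 5) ≈ √3·|t| and the denominator ≈ t.
Since t → −∞, |t| = −t, giving −√3/(1) = -√(3).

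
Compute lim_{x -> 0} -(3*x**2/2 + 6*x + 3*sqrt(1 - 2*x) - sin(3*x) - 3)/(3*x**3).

-1

Substitution gives 0/0 (the numerator vanishes to order 3).
Expand each term to order x^3: the coefficient of x^3 in −sin(3x) is 9/2 and in 3·√(1 - 2x) is -3/2.
Lower-order terms cancel with the polynomial part, so the numerator is (3)·x^3 + o(x^3), and the limit is (3)/(-3) = -1.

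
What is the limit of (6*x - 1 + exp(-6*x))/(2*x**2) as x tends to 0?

Direct substitution gives 0/0.
Apply L'Hôpital: lim (6 - 6*e^(-6*x))/(4*x), still 0/0.
After 2 applications of L'Hôpital's rule the quotient is (36*e^(-6*x))/(4); substituting x = 0 gives 9.

9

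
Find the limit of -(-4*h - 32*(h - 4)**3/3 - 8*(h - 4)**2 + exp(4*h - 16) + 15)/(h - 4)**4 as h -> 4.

-32/3

Direct substitution gives 0/0.
Apply L'Hôpital: lim (-16*h - 32*(h - 4)^2 + 4*e^(4*h - 16) + 60)/(-4*(h - 4)^3), still 0/0.
Apply L'Hôpital: lim (-64*h + 16*e^(4*h - 16) + 240)/(-12*(h - 4)^2), still 0/0.
Apply L'Hôpital: lim (64*e^(4*h - 16) - 64)/(96 - 24*h), still 0/0.
After 4 applications of L'Hôpital's rule the quotient is (256*e^(4*h - 16))/(-24); substituting h = 4 gives -32/3.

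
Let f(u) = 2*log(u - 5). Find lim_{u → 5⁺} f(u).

As u → 5⁺, u - 5 → 0⁺ and ln(u - 5) → −∞.
Multiplying by 2 gives -∞.

-∞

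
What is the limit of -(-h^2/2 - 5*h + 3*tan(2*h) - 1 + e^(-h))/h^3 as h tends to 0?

Substitution gives 0/0 (the numerator vanishes to order 3).
Expand each term to order h^3: the coefficient of h^3 in e^(-h) is -1/6 and in 3·tan(2h) is 8.
Lower-order terms cancel with the polynomial part, so the numerator is (47/6)·h^3 + o(h^3), and the limit is (47/6)/(-1) = -47/6.

-47/6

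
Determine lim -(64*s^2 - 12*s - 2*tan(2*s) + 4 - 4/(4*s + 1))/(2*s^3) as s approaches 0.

Substitution gives 0/0 (the numerator vanishes to order 3).
Expand each term to order s^3: the coefficient of s^3 in -4·1/(1 + 4s) is 256 and in -2·tan(2s) is -16/3.
Lower-order terms cancel with the polynomial part, so the numerator is (752/3)·s^3 + o(s^3), and the limit is (752/3)/(-2) = -376/3.

-376/3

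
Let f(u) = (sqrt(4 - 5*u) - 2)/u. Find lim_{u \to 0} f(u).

-5/4

Substitution gives 0/0. Multiply numerator and denominator by the conjugate √(4 - 5u) + √4.
The numerator becomes (4 - 5u) − 4 = -5u, so the expression simplifies to -5/(√(4 - 5u) + √4).
Letting u → 0 gives -5/(2√4) = -5/4.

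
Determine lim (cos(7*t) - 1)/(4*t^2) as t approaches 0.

-49/8

Direct substitution gives 0/0.
Apply L'Hôpital: lim (-7*sin(7*t))/(8*t), still 0/0.
After 2 applications of L'Hôpital's rule the quotient is (-49*cos(7*t))/(8); substituting t = 0 gives -49/8.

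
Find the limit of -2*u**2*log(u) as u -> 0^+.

0

This is a 0·(−∞) form. Rewrite as -2·ln(u) / u^(−2) and apply L'Hôpital:
the derivative quotient is -2·(1/u) / (−2·u^(−3)) = (2/2)·u^2 → 0.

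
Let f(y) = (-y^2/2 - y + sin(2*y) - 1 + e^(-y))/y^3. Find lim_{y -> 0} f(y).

-3/2

Substitution gives 0/0; apply L'Hôpital's rule 3 times.
After differentiating numerator and denominator 3 times the quotient is (-8*cos(2*y) - e^(-y))/(6); at y = 0 this is -3/2.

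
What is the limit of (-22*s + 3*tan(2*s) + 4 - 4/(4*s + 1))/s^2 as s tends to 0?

-64

Substitution gives 0/0; apply L'Hôpital's rule 2 times.
After differentiating numerator and denominator 2 times the quotient is (24*tan(2*s)/cos(2*s)^2 - 128/(4*s + 1)^3)/(2); at s = 0 this is -64.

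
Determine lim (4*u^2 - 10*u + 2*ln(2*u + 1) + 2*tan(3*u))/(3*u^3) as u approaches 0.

Substitution gives 0/0; apply L'Hôpital's rule 3 times.
After differentiating numerator and denominator 3 times the quotient is (324*tan(3*u)^2/cos(3*u)^2 + 108/cos(3*u)^2 + 32/(2*u + 1)^3)/(18); at u = 0 this is 70/9.

70/9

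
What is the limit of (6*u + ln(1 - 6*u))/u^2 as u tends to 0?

-18

Direct substitution gives 0/0.
Apply L'Hôpital: lim (6 - 6/(1 - 6*u))/(2*u), still 0/0.
After 2 applications of L'Hôpital's rule the quotient is (-36/(1 - 6*u)^2)/(2); substituting u = 0 gives -18.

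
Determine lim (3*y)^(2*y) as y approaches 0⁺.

1

Base → 0⁺ and exponent → 0⁺: a 0^0 form.
Take logs: 2y·ln(3y). This is 0·(−∞); rewriting as ln(3y)/(1/(2y)) and applying L'Hôpital gives 0.
Hence the limit is e^0 = 1.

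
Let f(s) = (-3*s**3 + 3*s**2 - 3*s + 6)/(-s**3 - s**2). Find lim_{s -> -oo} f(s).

Numerator and denominator both have degree 3.
Dividing every term by s^3, all lower-order terms vanish and the limit is the ratio of leading coefficients, -3/(-1) = 3.

3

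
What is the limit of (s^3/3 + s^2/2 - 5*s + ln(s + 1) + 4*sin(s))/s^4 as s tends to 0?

Substitution gives 0/0 (the numerator vanishes to order 4).
Expand each term to order s^4: the coefficient of s^4 in ln(1 + s) is -1/4 and in 4·sin(s) is 0.
Lower-order terms cancel with the polynomial part, so the numerator is (-1/4)·s^4 + o(s^4), and the limit is (-1/4)/(1) = -1/4.

-1/4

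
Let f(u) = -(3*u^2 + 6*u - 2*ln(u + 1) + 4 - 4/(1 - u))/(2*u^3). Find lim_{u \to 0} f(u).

7/3

Substitution gives 0/0 (the numerator vanishes to order 3).
Expand each term to order u^3: the coefficient of u^3 in -4·1/(1 - u) is -4 and in -2·ln(1 + u) is -2/3.
Lower-order terms cancel with the polynomial part, so the numerator is (-14/3)·u^3 + o(u^3), and the limit is (-14/3)/(-2) = 7/3.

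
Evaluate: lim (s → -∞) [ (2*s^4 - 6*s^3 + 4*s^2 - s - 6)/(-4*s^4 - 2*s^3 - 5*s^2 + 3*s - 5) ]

Numerator and denominator both have degree 4.
Dividing every term by s^4, all lower-order terms vanish and the limit is the ratio of leading coefficients, 2/(-4) = -1/2.

-1/2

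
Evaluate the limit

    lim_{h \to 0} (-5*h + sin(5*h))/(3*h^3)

-125/18

Direct substitution gives 0/0.
Apply L'Hôpital: lim (5*cos(5*h) - 5)/(9*h^2), still 0/0.
Apply L'Hôpital: lim (-25*sin(5*h))/(18*h), still 0/0.
After 3 applications of L'Hôpital's rule the quotient is (-125*cos(5*h))/(18); substituting h = 0 gives -125/18.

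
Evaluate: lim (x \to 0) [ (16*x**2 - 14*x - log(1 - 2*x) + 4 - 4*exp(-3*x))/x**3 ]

Substitution gives 0/0 (the numerator vanishes to order 3).
Expand each term to order x^3: the coefficient of x^3 in −ln(1 - 2x) is 8/3 and in -4·e^(-3x) is 18.
Lower-order terms cancel with the polynomial part, so the numerator is (62/3)·x^3 + o(x^3), and the limit is (62/3)/(1) = 62/3.

62/3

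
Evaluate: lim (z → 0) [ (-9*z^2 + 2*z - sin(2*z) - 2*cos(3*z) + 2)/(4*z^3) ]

1/3

Substitution gives 0/0; apply L'Hôpital's rule 3 times.
After differentiating numerator and denominator 3 times the quotient is (-54*sin(3*z) + 8*cos(2*z))/(24); at z = 0 this is 1/3.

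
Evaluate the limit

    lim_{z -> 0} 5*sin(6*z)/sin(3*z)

Substitution gives 0/0.
Divide numerator and denominator by z: sin(6z)/z → 6 and sin(3z)/z → 3, so the limit is 5·6/3 = 10.

10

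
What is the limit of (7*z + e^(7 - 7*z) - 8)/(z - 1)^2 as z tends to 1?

49/2

Direct substitution gives 0/0.
Apply L'Hôpital: lim (7 - 7*e^(7 - 7*z))/(2*z - 2), still 0/0.
After 2 applications of L'Hôpital's rule the quotient is (49*e^(7 - 7*z))/(2); substituting z = 1 gives 49/2.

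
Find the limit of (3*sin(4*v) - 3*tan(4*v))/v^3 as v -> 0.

-96

Substitution gives 0/0; apply L'Hôpital's rule 3 times.
After differentiating numerator and denominator 3 times the quotient is (-192*cos(4*v) - 1152*tan(4*v)^4 - 1536*tan(4*v)^2 - 384)/(6); at v = 0 this is -96.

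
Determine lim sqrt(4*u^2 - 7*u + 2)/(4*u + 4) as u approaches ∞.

1/2

For large |u|, √(4*u^2 - 7*u + 2) ≈ √4·|u| and the denominator ≈ 4u.
Since u → +∞, |u| = u, giving √4/(4) = 1/2.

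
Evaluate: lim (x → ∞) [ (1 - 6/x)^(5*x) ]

Write it as [(1 - 6/x)^x]^(5) · (1 - 6/x)^(0). The bracketed term tends to e^(-6) and the second factor to 1, so the limit is e^(-30).

e^(-30)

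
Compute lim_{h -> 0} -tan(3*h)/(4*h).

-3/4

Substitution gives 0/0.
Since tan(u)/u → 1 as u → 0, tan(3h)/(3h) → 1 and the limit is 3/(-4) = -3/4.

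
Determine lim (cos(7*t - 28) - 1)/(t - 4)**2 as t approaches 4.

-49/2

Direct substitution gives 0/0.
Apply L'Hôpital: lim (-7*sin(7*t - 28))/(2*t - 8), still 0/0.
After 2 applications of L'Hôpital's rule the quotient is (-49*cos(7*t - 28))/(2); substituting t = 4 gives -49/2.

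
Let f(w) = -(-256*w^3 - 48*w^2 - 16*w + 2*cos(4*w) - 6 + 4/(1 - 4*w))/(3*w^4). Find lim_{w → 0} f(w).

-3136/9

Substitution gives 0/0 (the numerator vanishes to order 4).
Expand each term to order w^4: the coefficient of w^4 in 2·cos(4w) is 64/3 and in 4·1/(1 - 4w) is 1024.
Lower-order terms cancel with the polynomial part, so the numerator is (3136/3)·w^4 + o(w^4), and the limit is (3136/3)/(-3) = -3136/9.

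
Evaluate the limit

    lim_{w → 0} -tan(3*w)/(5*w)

Substitution gives 0/0.
Since tan(u)/u → 1 as u → 0, tan(3w)/(3w) → 1 and the limit is 3/(-5) = -3/5.

-3/5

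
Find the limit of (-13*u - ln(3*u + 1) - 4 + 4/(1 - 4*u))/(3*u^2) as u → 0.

137/6

Substitution gives 0/0 (the numerator vanishes to order 2).
Expand each term to order u^2: the coefficient of u^2 in 4·1/(1 - 4u) is 64 and in −ln(1 + 3u) is 9/2.
Lower-order terms cancel with the polynomial part, so the numerator is (137/2)·u^2 + o(u^2), and the limit is (137/2)/(3) = 137/6.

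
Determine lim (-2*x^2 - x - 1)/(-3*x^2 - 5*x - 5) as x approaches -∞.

Numerator and denominator both have degree 2.
Dividing every term by x^2, all lower-order terms vanish and the limit is the ratio of leading coefficients, -2/(-3) = 2/3.

2/3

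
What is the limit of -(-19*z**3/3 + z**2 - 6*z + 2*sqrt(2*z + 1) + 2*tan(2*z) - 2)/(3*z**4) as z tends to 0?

5/12

Substitution gives 0/0 (the numerator vanishes to order 4).
Expand each term to order z^4: the coefficient of z^4 in 2·√(1 + 2z) is -5/4 and in 2·tan(2z) is 0.
Lower-order terms cancel with the polynomial part, so the numerator is (-5/4)·z^4 + o(z^4), and the limit is (-5/4)/(-3) = 5/12.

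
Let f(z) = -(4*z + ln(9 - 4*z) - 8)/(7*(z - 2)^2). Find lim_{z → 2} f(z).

8/7

Direct substitution gives 0/0.
Apply L'Hôpital: lim (4 - 4/(9 - 4*z))/(28 - 14*z), still 0/0.
After 2 applications of L'Hôpital's rule the quotient is (-16/(9 - 4*z)^2)/(-14); substituting z = 2 gives 8/7.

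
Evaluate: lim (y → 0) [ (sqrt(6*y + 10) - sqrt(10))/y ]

A 0/0 form; rationalise with √(10 + 6y) + √10. This collapses the numerator to 6y, leaving 6/(√(10 + 6y) + √10) → 6/(2√10) = 3*√(10)/10.

3*√(10)/10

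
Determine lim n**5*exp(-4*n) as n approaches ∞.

Write as n^5/e^{4n}, an ∞/∞ form.
Exponential growth dominates any polynomial, so repeated L'Hôpital (or the standard result) gives 0.

0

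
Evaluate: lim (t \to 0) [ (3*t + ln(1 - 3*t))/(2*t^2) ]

-9/4

Direct substitution gives 0/0.
Apply L'Hôpital: lim (3 - 3/(1 - 3*t))/(4*t), still 0/0.
After 2 applications of L'Hôpital's rule the quotient is (-9/(1 - 3*t)^2)/(4); substituting t = 0 gives -9/4.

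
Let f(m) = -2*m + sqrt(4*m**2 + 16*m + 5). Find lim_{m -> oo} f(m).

4

An ∞ − ∞ form. Rationalising with the conjugate, the difference becomes (16m + 5) / (√(4*m^2 + 16*m + 5) + 2m).
For large m the denominator behaves like 2·2m, so the quotient tends to 16/4 = 4.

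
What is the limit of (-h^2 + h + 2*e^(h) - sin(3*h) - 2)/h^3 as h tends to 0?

29/6

Substitution gives 0/0; apply L'Hôpital's rule 3 times.
After differentiating numerator and denominator 3 times the quotient is (2*e^(h) + 27*cos(3*h))/(6); at h = 0 this is 29/6.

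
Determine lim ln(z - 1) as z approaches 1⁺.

As z → 1⁺, z - 1 → 0⁺ and ln(z - 1) → −∞.
Multiplying by 1 gives -∞.

-∞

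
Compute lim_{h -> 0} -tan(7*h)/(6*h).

-7/6

Substitution gives 0/0.
Since tan(u)/u → 1 as u → 0, tan(7h)/(7h) → 1 and the limit is 7/(-6) = -7/6.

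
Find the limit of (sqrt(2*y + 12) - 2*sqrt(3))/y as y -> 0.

√(3)/6

A 0/0 form; rationalise with √(12 + 2y) + √12. This collapses the numerator to 2y, leaving 2/(√(12 + 2y) + √12) → 2/(2√12) = √(3)/6.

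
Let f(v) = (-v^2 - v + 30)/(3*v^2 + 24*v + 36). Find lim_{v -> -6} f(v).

At v = -6 both the top and bottom vanish — a removable singularity. Factoring out (v + 6) from each leaves (5 - v)/(3*v + 6), which at v = -6 equals -11/12.

-11/12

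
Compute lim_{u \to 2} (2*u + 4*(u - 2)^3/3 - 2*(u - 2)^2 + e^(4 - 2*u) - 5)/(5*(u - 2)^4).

Direct substitution gives 0/0.
Apply L'Hôpital: lim (-4*u + 4*(u - 2)^2 - 2*e^(4 - 2*u) + 10)/(20*(u - 2)^3), still 0/0.
Apply L'Hôpital: lim (8*u + 4*e^(4 - 2*u) - 20)/(60*(u - 2)^2), still 0/0.
Apply L'Hôpital: lim (8 - 8*e^(4 - 2*u))/(120*u - 240), still 0/0.
After 4 applications of L'Hôpital's rule the quotient is (16*e^(4 - 2*u))/(120); substituting u = 2 gives 2/15.

2/15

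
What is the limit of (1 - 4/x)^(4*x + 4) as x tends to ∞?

e^(-16)

Let L be the limit and take ln: ln L = lim (4x + 4)·ln(1 - 4/x) = lim (4x + 4)·(-4/x + O(1/x²)) = -16.
Hence L = e^(-16).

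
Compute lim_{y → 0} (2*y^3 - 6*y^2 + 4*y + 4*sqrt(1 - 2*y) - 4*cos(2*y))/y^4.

-31/6

Substitution gives 0/0 (the numerator vanishes to order 4).
Expand each term to order y^4: the coefficient of y^4 in -4·cos(2y) is -8/3 and in 4·√(1 - 2y) is -5/2.
Lower-order terms cancel with the polynomial part, so the numerator is (-31/6)·y^4 + o(y^4), and the limit is (-31/6)/(1) = -31/6.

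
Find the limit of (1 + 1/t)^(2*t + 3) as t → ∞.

Let L be the limit and take ln: ln L = lim (2t + 3)·ln(1 + 1/t) = lim (2t + 3)·(1/t + O(1/t²)) = 2.
Hence L = e^(2).

e^(2)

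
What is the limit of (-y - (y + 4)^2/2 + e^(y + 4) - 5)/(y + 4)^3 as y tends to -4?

Direct substitution gives 0/0.
Apply L'Hôpital: lim (-y + e^(y + 4) - 5)/(3*(y + 4)^2), still 0/0.
Apply L'Hôpital: lim (e^(y + 4) - 1)/(6*y + 24), still 0/0.
After 3 applications of L'Hôpital's rule the quotient is (e^(y + 4))/(6); substituting y = -4 gives 1/6.

1/6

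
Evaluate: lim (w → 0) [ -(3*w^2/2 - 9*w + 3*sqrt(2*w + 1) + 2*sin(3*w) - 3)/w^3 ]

Substitution gives 0/0 (the numerator vanishes to order 3).
Expand each term to order w^3: the coefficient of w^3 in 3·√(1 + 2w) is 3/2 and in 2·sin(3w) is -9.
Lower-order terms cancel with the polynomial part, so the numerator is (-15/2)·w^3 + o(w^3), and the limit is (-15/2)/(-1) = 15/2.

15/2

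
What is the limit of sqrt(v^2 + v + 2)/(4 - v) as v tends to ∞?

-1

For large |v|, √(v^2 + v + 2) ≈ √1·|v| and the denominator ≈ -v.
Since v → +∞, |v| = v, giving √1/(-1) = -1.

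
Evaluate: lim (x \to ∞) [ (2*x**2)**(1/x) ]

1

Base → ∞ and exponent → 0: an ∞^0 form.
Take logs: (1/x)·ln(2·x^2) = (ln 2 + 2·ln x)/x → 0.
So the limit is e^0 = 1.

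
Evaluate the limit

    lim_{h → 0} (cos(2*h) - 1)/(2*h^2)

Direct substitution gives 0/0.
Apply L'Hôpital: lim (-2*sin(2*h))/(4*h), still 0/0.
After 2 applications of L'Hôpital's rule the quotient is (-4*cos(2*h))/(4); substituting h = 0 gives -1.

-1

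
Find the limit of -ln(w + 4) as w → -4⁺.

∞

As w → -4⁺, w + 4 → 0⁺ and ln(w + 4) → −∞.
Multiplying by -1 gives ∞.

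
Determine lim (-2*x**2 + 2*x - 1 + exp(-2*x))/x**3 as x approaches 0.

Direct substitution gives 0/0.
Apply L'Hôpital: lim (-4*x + 2 - 2*e^(-2*x))/(3*x^2), still 0/0.
Apply L'Hôpital: lim (-4 + 4*e^(-2*x))/(6*x), still 0/0.
After 3 applications of L'Hôpital's rule the quotient is (-8*e^(-2*x))/(6); substituting x = 0 gives -4/3.

-4/3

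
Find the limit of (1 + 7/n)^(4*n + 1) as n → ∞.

e^(28)

Write it as [(1 + 7/n)^n]^(4) · (1 + 7/n)^(1). The bracketed term tends to e^(7) and the second factor to 1, so the limit is e^(28).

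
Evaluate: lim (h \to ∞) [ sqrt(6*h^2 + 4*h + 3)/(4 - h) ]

For large |h|, √(6*h^2 + 4*h + 3) ≈ √6·|h| and the denominator ≈ -h.
Since h → +∞, |h| = h, giving √6/(-1) = -√(6).

-√(6)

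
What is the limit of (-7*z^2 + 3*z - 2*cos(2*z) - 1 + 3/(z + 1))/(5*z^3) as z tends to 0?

-3/5

Substitution gives 0/0; apply L'Hôpital's rule 3 times.
After differentiating numerator and denominator 3 times the quotient is (-16*sin(2*z) - 18/(z + 1)^4)/(30); at z = 0 this is -3/5.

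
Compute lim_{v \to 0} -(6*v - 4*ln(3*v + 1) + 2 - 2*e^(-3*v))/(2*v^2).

-9/2

Substitution gives 0/0; apply L'Hôpital's rule 2 times.
After differentiating numerator and denominator 2 times the quotient is (-18*e^(-3*v) + 36/(3*v + 1)^2)/(-4); at v = 0 this is -9/2.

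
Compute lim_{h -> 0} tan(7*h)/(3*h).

7/3

Substitution gives 0/0.
Since tan(u)/u → 1 as u → 0, tan(7h)/(7h) → 1 and the limit is 7/3.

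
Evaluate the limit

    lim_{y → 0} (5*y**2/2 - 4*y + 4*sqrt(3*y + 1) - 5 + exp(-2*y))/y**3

Substitution gives 0/0 (the numerator vanishes to order 3).
Expand each term to order y^3: the coefficient of y^3 in e^(-2y) is -4/3 and in 4·√(1 + 3y) is 27/4.
Lower-order terms cancel with the polynomial part, so the numerator is (65/12)·y^3 + o(y^3), and the limit is (65/12)/(1) = 65/12.

65/12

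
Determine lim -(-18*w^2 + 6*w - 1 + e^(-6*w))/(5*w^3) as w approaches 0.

Direct substitution gives 0/0.
Apply L'Hôpital: lim (-36*w + 6 - 6*e^(-6*w))/(-15*w^2), still 0/0.
Apply L'Hôpital: lim (-36 + 36*e^(-6*w))/(-30*w), still 0/0.
After 3 applications of L'Hôpital's rule the quotient is (-216*e^(-6*w))/(-30); substituting w = 0 gives 36/5.

36/5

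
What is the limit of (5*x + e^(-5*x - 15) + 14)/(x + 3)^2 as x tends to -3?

Direct substitution gives 0/0.
Apply L'Hôpital: lim (5 - 5*e^(-5*x - 15))/(2*x + 6), still 0/0.
After 2 applications of L'Hôpital's rule the quotient is (25*e^(-5*x - 15))/(2); substituting x = -3 gives 25/2.

25/2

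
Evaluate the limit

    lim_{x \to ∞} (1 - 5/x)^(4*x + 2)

Let L be the limit and take ln: ln L = lim (4x + 2)·ln(1 - 5/x) = lim (4x + 2)·(-5/x + O(1/x²)) = -20.
Hence L = e^(-20).

e^(-20)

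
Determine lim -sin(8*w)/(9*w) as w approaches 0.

Substitution gives 0/0.
Write it as (8/(-9))·sin(8w)/(8w); since sin(u)/u → 1, the limit is -8/9.

-8/9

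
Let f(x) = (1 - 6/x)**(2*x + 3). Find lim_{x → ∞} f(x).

Write it as [(1 - 6/x)^x]^(2) · (1 - 6/x)^(3). The bracketed term tends to e^(-6) and the second factor to 1, so the limit is e^(-12).

e^(-12)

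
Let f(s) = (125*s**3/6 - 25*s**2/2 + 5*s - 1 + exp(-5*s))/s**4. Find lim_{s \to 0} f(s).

625/24

Direct substitution gives 0/0.
Apply L'Hôpital: lim (125*s^2/2 - 25*s + 5 - 5*e^(-5*s))/(4*s^3), still 0/0.
Apply L'Hôpital: lim (125*s - 25 + 25*e^(-5*s))/(12*s^2), still 0/0.
Apply L'Hôpital: lim (125 - 125*e^(-5*s))/(24*s), still 0/0.
After 4 applications of L'Hôpital's rule the quotient is (625*e^(-5*s))/(24); substituting s = 0 gives 625/24.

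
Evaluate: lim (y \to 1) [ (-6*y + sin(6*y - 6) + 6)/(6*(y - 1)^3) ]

-6

Direct substitution gives 0/0.
Apply L'Hôpital: lim (6*cos(6*y - 6) - 6)/(18*(y - 1)^2), still 0/0.
Apply L'Hôpital: lim (-36*sin(6*y - 6))/(36*y - 36), still 0/0.
After 3 applications of L'Hôpital's rule the quotient is (-216*cos(6*y - 6))/(36); substituting y = 1 gives -6.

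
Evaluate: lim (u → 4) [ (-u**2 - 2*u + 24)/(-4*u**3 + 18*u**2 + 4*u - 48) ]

At u = 4 both the top and bottom vanish — a removable singularity. Factoring out (u - 4) from each leaves (-u - 6)/(-4*u^2 + 2*u + 12), which at u = 4 equals 5/22.

5/22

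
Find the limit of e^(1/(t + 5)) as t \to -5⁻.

0

As t → -5⁻, 1/(t + 5) → −∞, so e^(1/(t + 5)) → 0.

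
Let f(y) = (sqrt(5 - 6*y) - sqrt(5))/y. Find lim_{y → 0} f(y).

A 0/0 form; rationalise with √(5 - 6y) + √5. This collapses the numerator to -6y, leaving -6/(√(5 - 6y) + √5) → -6/(2√5) = -3*√(5)/5.

-3*√(5)/5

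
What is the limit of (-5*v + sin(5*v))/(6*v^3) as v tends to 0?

Direct substitution gives 0/0.
Apply L'Hôpital: lim (5*cos(5*v) - 5)/(18*v^2), still 0/0.
Apply L'Hôpital: lim (-25*sin(5*v))/(36*v), still 0/0.
After 3 applications of L'Hôpital's rule the quotient is (-125*cos(5*v))/(36); substituting v = 0 gives -125/36.

-125/36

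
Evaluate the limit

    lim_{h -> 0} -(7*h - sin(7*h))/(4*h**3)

Direct substitution gives 0/0.
Apply L'Hôpital: lim (7 - 7*cos(7*h))/(-12*h^2), still 0/0.
Apply L'Hôpital: lim (49*sin(7*h))/(-24*h), still 0/0.
After 3 applications of L'Hôpital's rule the quotient is (343*cos(7*h))/(-24); substituting h = 0 gives -343/24.

-343/24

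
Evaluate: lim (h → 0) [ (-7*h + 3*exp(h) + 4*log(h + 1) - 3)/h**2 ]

Substitution gives 0/0; apply L'Hôpital's rule 2 times.
After differentiating numerator and denominator 2 times the quotient is (3*e^(h) - 4/(h + 1)^2)/(2); at h = 0 this is -1/2.

-1/2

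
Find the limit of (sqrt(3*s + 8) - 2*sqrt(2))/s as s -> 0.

Substitution gives 0/0. Multiply numerator and denominator by the conjugate √(8 + 3s) + √8.
The numerator becomes (8 + 3s) − 8 = 3s, so the expression simplifies to 3/(√(8 + 3s) + √8).
Letting s → 0 gives 3/(2√8) = 3*√(2)/8.

3*√(2)/8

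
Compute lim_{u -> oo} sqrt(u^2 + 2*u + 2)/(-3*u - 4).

-1/3

For large |u|, √(u^2 + 2*u + 2) ≈ √1·|u| and the denominator ≈ -3u.
Since u → +∞, |u| = u, giving √1/(-3) = -1/3.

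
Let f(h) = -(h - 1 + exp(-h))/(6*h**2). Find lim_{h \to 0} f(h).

Direct substitution gives 0/0.
Apply L'Hôpital: lim (1 - e^(-h))/(-12*h), still 0/0.
After 2 applications of L'Hôpital's rule the quotient is (e^(-h))/(-12); substituting h = 0 gives -1/12.

-1/12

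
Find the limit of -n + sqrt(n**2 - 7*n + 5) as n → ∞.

-7/2

An ∞ − ∞ form. Rationalising with the conjugate, the difference becomes (-7n + 5) / (√(n^2 - 7*n + 5) + n).
For large n the denominator behaves like 2·n, so the quotient tends to -7/2 = -7/2.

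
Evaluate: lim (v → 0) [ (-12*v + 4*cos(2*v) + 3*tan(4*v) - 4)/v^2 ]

Substitution gives 0/0; apply L'Hôpital's rule 2 times.
After differentiating numerator and denominator 2 times the quotient is (-16*cos(2*v) + 96*tan(4*v)/cos(4*v)^2)/(2); at v = 0 this is -8.

-8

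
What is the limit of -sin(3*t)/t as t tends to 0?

Substitution gives 0/0.
Write it as (3/(-1))·sin(3t)/(3t); since sin(u)/u → 1, the limit is -3.

-3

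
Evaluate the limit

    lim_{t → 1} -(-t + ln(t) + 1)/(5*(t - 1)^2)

Direct substitution gives 0/0.
Apply L'Hôpital: lim (-1 + 1/t)/(10 - 10*t), still 0/0.
After 2 applications of L'Hôpital's rule the quotient is (-1/t^2)/(-10); substituting t = 1 gives 1/10.

1/10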